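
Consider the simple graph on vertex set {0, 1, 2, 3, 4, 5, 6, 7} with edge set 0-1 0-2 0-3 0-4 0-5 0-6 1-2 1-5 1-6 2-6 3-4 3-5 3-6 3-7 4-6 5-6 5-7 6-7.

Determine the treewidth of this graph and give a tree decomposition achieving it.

The largest bag has 4 vertices, giving width 3; this decomposition certifies tw(G) ≤ 3. On the other hand G contains the 4-clique {0, 1, 2, 6}. A clique must lie in a single bag of any decomposition, so no decomposition can have width below 3. Therefore the treewidth is 3.

Treewidth 3.
One such decomposition:
Bags: B1 = {0, 1, 5, 6}  B2 = {0, 3, 5, 6}  B3 = {3, 5, 6, 7}  B4 = {0, 3, 4, 6}  B5 = {0, 1, 2, 6}
Tree: B1–B2, B2–B3, B2–B4, B1–B5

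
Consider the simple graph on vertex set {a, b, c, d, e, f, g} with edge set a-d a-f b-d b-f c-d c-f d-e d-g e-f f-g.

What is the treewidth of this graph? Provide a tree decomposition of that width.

Treewidth 2.
Bags: B1 = {c, d, f}  B2 = {a, d, f}  B3 = {d, e, f}  B4 = {d, f, g}  B5 = {b, d, f}
Tree: B1–B2, B2–B3, B3–B4, B4–B5

The largest bag has 3 vertices, giving width 2; this decomposition certifies tw(G) ≤ 2. Since f–c–d–a–f is a cycle in G, G is not acyclic. Forests are exactly the graphs of treewidth ≤ 1, so tw(G) ≥ 2. Therefore the treewidth is 2.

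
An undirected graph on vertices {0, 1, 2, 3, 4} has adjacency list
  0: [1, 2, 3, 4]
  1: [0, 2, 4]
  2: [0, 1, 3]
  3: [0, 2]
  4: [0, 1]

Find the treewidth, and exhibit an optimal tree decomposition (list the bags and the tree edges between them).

Treewidth 2.
Bags: B1 = {0, 1, 2}  B2 = {0, 1, 4}  B3 = {0, 2, 3}
Tree: B1–B2, B1–B3

Every bag has size at most 3, so the width is 3 − 1 = 2 and tw(G) ≤ 2. On the other hand G contains the 3-clique {0, 1, 2}. A clique must lie in a single bag of any decomposition, so no decomposition can have width below 2. The upper and lower bounds meet at 2, so that is the treewidth.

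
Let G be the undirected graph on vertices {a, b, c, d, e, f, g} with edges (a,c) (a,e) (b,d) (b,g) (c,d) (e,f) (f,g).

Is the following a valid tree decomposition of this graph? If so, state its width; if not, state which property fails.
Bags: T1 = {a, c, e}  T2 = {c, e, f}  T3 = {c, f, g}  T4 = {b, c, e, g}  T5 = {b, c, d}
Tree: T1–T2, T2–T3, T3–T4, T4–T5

No — bags containing vertex e are not connected in the tree.

A tree decomposition must satisfy three properties: every vertex lies in some bag; for every edge, both endpoints lie together in some bag; and for every vertex, the bags containing it form a connected subtree. Here bags containing vertex e are not connected in the tree, so the decomposition is invalid.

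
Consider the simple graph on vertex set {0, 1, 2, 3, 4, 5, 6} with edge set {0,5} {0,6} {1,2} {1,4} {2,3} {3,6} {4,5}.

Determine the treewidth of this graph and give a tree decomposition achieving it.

Treewidth 2.
One optimal decomposition is:
Bags: B1 = {1, 2, 3}  B2 = {1, 3, 4}  B3 = {3, 4, 5}  B4 = {0, 3, 5}  B5 = {0, 3, 6}
Tree: B1–B2, B2–B3, B3–B4, B4–B5

Each bag holds 3 vertices, so the decomposition has width 2, which upper-bounds the treewidth. Since 3–2–1–4–5–0–6–3 is a cycle in G, G is not acyclic. Forests are exactly the graphs of treewidth ≤ 1, so tw(G) ≥ 2. Hence tw(G) = 2 exactly.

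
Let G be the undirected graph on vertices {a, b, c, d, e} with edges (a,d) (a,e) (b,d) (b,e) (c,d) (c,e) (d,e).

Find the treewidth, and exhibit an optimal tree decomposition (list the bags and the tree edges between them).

Treewidth 2.
One optimal decomposition is:
Bags: B1 = {b, d, e}  B2 = {a, d, e}  B3 = {c, d, e}
Tree: B1–B2, B1–B3

Every bag has size at most 3, so the width is 3 − 1 = 2 and tw(G) ≤ 2. Conversely, {c, d, e} is a clique of size 3, and the vertices of any clique must share a bag in every tree decomposition; so some bag has ≥ 3 vertices and tw(G) ≥ 2. Combining the bounds, tw(G) = 2.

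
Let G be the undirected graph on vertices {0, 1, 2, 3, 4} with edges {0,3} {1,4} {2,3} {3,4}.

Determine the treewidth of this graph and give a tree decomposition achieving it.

The largest bag has 2 vertices, giving width 1; this decomposition certifies tw(G) ≤ 1. Since G has at least one edge (e.g. 4–3), it is not an edgeless graph, so tw(G) ≥ 1. The upper and lower bounds meet at 1, so that is the treewidth.

Treewidth 1.
One optimal decomposition is:
Bags: B1 = {3, 4}  B2 = {2, 3}  B3 = {1, 4}  B4 = {0, 3}
Tree: B1–B2, B1–B3, B2–B4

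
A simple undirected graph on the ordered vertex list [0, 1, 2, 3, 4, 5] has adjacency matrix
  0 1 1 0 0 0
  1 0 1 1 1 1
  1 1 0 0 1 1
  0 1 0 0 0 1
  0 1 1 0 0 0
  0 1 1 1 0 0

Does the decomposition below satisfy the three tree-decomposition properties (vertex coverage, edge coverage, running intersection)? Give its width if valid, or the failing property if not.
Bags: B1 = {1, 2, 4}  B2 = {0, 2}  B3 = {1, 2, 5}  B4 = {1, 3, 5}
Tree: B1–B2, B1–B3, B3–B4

A tree decomposition must satisfy three properties: every vertex lies in some bag; for every edge, both endpoints lie together in some bag; and for every vertex, the bags containing it form a connected subtree. Here edge (1,0) lies in no bag, so the decomposition is invalid.

No — edge (1,0) lies in no bag.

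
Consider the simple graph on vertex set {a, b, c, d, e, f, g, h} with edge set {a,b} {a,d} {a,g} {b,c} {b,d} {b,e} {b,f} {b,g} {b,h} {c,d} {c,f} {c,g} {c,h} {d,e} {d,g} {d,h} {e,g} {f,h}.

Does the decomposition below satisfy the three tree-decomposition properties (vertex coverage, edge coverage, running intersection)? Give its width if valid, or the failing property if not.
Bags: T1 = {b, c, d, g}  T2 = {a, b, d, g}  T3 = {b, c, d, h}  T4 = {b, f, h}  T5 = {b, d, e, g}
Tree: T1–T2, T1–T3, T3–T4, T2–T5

No — edge (c,f) lies in no bag.

A tree decomposition must satisfy three properties: every vertex lies in some bag; for every edge, both endpoints lie together in some bag; and for every vertex, the bags containing it form a connected subtree. Here edge (c,f) lies in no bag, so the decomposition is invalid.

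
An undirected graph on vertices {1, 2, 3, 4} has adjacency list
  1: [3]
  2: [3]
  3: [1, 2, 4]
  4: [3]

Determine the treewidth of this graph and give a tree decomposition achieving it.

Treewidth 1.
One such decomposition:
Bags: B1 = {2, 3}  B2 = {3, 4}  B3 = {1, 3}
Tree: B1–B2, B1–B3

Every bag has size at most 2, so the width is 2 − 1 = 1 and tw(G) ≤ 1. Any graph with an edge has treewidth ≥ 1, and G has the edge 3–2. The upper and lower bounds meet at 1, so that is the treewidth.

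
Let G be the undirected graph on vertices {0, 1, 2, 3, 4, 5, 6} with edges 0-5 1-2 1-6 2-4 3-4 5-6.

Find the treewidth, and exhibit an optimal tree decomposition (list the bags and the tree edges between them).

Treewidth 1.
Bags: B1 = {0, 5}  B2 = {5, 6}  B3 = {1, 6}  B4 = {1, 2}  B5 = {2, 4}  B6 = {3, 4}
Tree: B1–B2, B2–B3, B3–B4, B4–B5, B5–B6

Every bag has size at most 2, so the width is 2 − 1 = 1 and tw(G) ≤ 1. G has an edge, so its treewidth is at least 1. The upper and lower bounds meet at 1, so that is the treewidth.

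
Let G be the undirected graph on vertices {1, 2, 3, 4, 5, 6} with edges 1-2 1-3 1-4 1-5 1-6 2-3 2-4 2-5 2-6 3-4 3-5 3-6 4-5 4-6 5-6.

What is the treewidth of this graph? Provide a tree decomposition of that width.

Treewidth 5.
Bags: B1 = {1, 2, 3, 4, 5, 6}
Tree: (single bag)

A single bag containing all 6 vertices is trivially a valid decomposition of width 5. On the other hand G contains the 6-clique {1, 2, 3, 4, 5, 6}. A clique must lie in a single bag of any decomposition, so no decomposition can have width below 5. The upper and lower bounds meet at 5, so that is the treewidth.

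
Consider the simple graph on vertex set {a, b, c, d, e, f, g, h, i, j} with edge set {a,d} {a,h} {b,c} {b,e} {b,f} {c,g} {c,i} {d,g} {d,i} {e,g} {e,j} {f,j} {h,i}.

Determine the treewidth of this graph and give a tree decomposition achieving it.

Treewidth 2.
Bags: B1 = {e, f, j}  B2 = {b, e, f}  B3 = {b, e, g}  B4 = {b, c, g}  B5 = {c, d, g}  B6 = {c, d, i}  B7 = {a, d, i}  B8 = {a, h, i}
Tree: B1–B2, B2–B3, B3–B4, B4–B5, B5–B6, B6–B7, B7–B8

Every bag has size at most 3, so the width is 3 − 1 = 2 and tw(G) ≤ 2. Since j–f–b–e–j is a cycle in G, G is not acyclic. Forests are exactly the graphs of treewidth ≤ 1, so tw(G) ≥ 2. The upper and lower bounds meet at 2, so that is the treewidth.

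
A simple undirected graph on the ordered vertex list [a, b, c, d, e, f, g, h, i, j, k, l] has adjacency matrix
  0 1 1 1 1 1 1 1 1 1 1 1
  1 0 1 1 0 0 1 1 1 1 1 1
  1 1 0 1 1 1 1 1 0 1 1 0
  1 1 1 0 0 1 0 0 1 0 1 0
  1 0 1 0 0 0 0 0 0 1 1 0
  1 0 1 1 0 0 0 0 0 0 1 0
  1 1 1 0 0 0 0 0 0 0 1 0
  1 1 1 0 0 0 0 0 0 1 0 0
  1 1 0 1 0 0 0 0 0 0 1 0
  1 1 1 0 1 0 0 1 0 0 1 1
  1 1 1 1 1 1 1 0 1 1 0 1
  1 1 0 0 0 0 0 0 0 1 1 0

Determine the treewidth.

A width-4 tree decomposition is:
Bags: B1 = {a, b, c, g, k}  B2 = {a, b, c, d, k}  B3 = {a, b, c, j, k}  B4 = {a, b, d, i, k}  B5 = {a, c, e, j, k}  B6 = {a, b, c, h, j}  B7 = {a, b, j, k, l}  B8 = {a, c, d, f, k}
Tree: B1–B2, B1–B3, B2–B4, B3–B5, B3–B6, B3–B7, B2–B8
The largest bag has 5 vertices, giving width 4; this decomposition certifies tw(G) ≤ 4. For the lower bound, the 5 vertices {a, b, c, h, j} are pairwise adjacent, and any tree decomposition puts a clique entirely inside one bag — forcing width ≥ 4. Combining the bounds, tw(G) = 4.

4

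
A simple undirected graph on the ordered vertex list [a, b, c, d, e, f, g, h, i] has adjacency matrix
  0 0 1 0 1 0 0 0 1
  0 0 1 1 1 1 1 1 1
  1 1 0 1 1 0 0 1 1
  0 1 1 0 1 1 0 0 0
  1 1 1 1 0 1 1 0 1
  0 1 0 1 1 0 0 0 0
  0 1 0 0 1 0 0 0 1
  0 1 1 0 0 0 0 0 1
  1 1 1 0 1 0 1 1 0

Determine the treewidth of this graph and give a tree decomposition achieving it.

Treewidth 3.
One such decomposition:
Bags: B1 = {b, c, e, i}  B2 = {a, c, e, i}  B3 = {b, c, d, e}  B4 = {b, e, g, i}  B5 = {b, d, e, f}  B6 = {b, c, h, i}
Tree: B1–B2, B1–B3, B1–B4, B3–B5, B1–B6

Every bag has size at most 4, so the width is 4 − 1 = 3 and tw(G) ≤ 3. For the lower bound, the 4 vertices {a, c, e, i} are pairwise adjacent, and any tree decomposition puts a clique entirely inside one bag — forcing width ≥ 3. Therefore the treewidth is 3.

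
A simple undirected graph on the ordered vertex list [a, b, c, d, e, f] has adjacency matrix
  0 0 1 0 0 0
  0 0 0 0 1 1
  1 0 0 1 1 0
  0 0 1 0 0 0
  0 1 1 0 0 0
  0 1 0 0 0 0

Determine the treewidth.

1

A width-1 tree decomposition is:
Bags: B1 = {c, e}  B2 = {b, e}  B3 = {b, f}  B4 = {c, d}  B5 = {a, c}
Tree: B1–B2, B2–B3, B1–B4, B1–B5
The largest bag has 2 vertices, giving width 1; this decomposition certifies tw(G) ≤ 1. Any graph with an edge has treewidth ≥ 1, and G has the edge c–e. Combining the bounds, tw(G) = 1.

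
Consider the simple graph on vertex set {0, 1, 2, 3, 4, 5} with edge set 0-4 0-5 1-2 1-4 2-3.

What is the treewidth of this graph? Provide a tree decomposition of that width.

Every bag has size at most 2, so the width is 2 − 1 = 1 and tw(G) ≤ 1. Any graph with an edge has treewidth ≥ 1, and G has the edge 3–2. Hence tw(G) = 1 exactly.

Treewidth 1.
Bags: B1 = {2, 3}  B2 = {1, 2}  B3 = {1, 4}  B4 = {0, 4}  B5 = {0, 5}
Tree: B1–B2, B2–B3, B3–B4, B4–B5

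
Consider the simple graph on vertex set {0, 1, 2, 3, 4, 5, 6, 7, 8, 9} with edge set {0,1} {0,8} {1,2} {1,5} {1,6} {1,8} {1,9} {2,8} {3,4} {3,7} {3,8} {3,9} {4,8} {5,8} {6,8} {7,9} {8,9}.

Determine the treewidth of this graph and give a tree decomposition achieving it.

Treewidth 2.
One optimal decomposition is:
Bags: B1 = {1, 8, 9}  B2 = {1, 6, 8}  B3 = {3, 8, 9}  B4 = {1, 2, 8}  B5 = {1, 5, 8}  B6 = {0, 1, 8}  B7 = {3, 4, 8}  B8 = {3, 7, 9}
Tree: B1–B2, B1–B3, B2–B4, B1–B5, B5–B6, B3–B7, B3–B8

The largest bag has 3 vertices, giving width 2; this decomposition certifies tw(G) ≤ 2. Conversely, {0, 1, 8} is a clique of size 3, and the vertices of any clique must share a bag in every tree decomposition; so some bag has ≥ 3 vertices and tw(G) ≥ 2. Hence tw(G) = 2 exactly.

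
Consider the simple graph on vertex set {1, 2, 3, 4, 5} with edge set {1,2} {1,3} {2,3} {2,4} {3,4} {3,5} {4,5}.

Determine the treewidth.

2

A width-2 tree decomposition is:
Bags: B1 = {1, 2, 3}  B2 = {2, 3, 4}  B3 = {3, 4, 5}
Tree: B1–B2, B2–B3
Each bag holds 3 vertices, so the decomposition has width 2, which upper-bounds the treewidth. For the lower bound, the 3 vertices {1, 2, 3} are pairwise adjacent, and any tree decomposition puts a clique entirely inside one bag — forcing width ≥ 2. The upper and lower bounds meet at 2, so that is the treewidth.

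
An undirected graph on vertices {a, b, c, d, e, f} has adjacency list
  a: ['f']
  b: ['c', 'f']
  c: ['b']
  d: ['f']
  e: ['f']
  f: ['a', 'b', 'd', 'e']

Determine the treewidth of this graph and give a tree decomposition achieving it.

The largest bag has 2 vertices, giving width 1; this decomposition certifies tw(G) ≤ 1. G has an edge, so its treewidth is at least 1. Combining the bounds, tw(G) = 1.

Treewidth 1.
One such decomposition:
Bags: B1 = {b, f}  B2 = {d, f}  B3 = {a, f}  B4 = {b, c}  B5 = {e, f}
Tree: B1–B2, B2–B3, B1–B4, B1–B5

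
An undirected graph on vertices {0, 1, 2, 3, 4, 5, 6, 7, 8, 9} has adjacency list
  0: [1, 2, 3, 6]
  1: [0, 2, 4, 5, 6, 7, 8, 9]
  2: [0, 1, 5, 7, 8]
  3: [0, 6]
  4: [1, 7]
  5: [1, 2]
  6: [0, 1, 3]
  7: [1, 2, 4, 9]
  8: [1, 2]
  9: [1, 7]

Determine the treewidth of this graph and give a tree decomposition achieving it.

Treewidth 2.
One such decomposition:
Bags: B1 = {0, 1, 2}  B2 = {1, 2, 5}  B3 = {0, 1, 6}  B4 = {0, 3, 6}  B5 = {1, 2, 7}  B6 = {1, 4, 7}  B7 = {1, 2, 8}  B8 = {1, 7, 9}
Tree: B1–B2, B1–B3, B3–B4, B1–B5, B5–B6, B1–B7, B5–B8

The largest bag has 3 vertices, giving width 2; this decomposition certifies tw(G) ≤ 2. Conversely, {1, 7, 9} is a clique of size 3, and the vertices of any clique must share a bag in every tree decomposition; so some bag has ≥ 3 vertices and tw(G) ≥ 2. The upper and lower bounds meet at 2, so that is the treewidth.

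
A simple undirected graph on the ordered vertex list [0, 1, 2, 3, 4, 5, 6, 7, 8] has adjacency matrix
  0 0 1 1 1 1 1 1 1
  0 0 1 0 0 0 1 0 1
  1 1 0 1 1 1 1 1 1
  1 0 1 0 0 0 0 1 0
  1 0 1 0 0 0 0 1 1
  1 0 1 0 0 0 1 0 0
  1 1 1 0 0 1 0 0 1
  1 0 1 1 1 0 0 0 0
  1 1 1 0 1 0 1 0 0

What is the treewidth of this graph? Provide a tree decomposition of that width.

Each bag holds 4 vertices, so the decomposition has width 3, which upper-bounds the treewidth. Conversely, {0, 2, 3, 7} is a clique of size 4, and the vertices of any clique must share a bag in every tree decomposition; so some bag has ≥ 4 vertices and tw(G) ≥ 3. Therefore the treewidth is 3.

Treewidth 3.
One optimal decomposition is:
Bags: B1 = {1, 2, 6, 8}  B2 = {0, 2, 6, 8}  B3 = {0, 2, 4, 8}  B4 = {0, 2, 4, 7}  B5 = {0, 2, 3, 7}  B6 = {0, 2, 5, 6}
Tree: B1–B2, B2–B3, B3–B4, B4–B5, B2–B6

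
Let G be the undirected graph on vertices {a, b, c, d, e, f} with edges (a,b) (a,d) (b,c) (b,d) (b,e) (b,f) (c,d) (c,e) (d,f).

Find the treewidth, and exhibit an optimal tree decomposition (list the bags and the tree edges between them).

Each bag holds 3 vertices, so the decomposition has width 2, which upper-bounds the treewidth. Conversely, {a, b, d} is a clique of size 3, and the vertices of any clique must share a bag in every tree decomposition; so some bag has ≥ 3 vertices and tw(G) ≥ 2. Hence tw(G) = 2 exactly.

Treewidth 2.
Bags: B1 = {b, d, f}  B2 = {a, b, d}  B3 = {b, c, d}  B4 = {b, c, e}
Tree: B1–B2, B1–B3, B3–B4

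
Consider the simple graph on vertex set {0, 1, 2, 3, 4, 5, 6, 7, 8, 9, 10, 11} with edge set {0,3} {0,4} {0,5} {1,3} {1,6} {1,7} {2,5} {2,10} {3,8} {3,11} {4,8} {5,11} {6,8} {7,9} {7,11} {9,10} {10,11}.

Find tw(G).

A width-3 tree decomposition is:
Bags: B1 = {2, 7, 9, 10}  B2 = {2, 7, 10, 11}  B3 = {2, 5, 7, 11}  B4 = {1, 5, 7, 11}  B5 = {1, 3, 5, 11}  B6 = {0, 1, 3, 5}  B7 = {0, 1, 3, 6}  B8 = {0, 3, 6, 8}  B9 = {0, 4, 6, 8}
Tree: B1–B2, B2–B3, B3–B4, B4–B5, B5–B6, B6–B7, B7–B8, B8–B9
Every bag has size at most 4, so the width is 4 − 1 = 3 and tw(G) ≤ 3. For the lower bound: the 4 vertex sets {2,9,10}, {7}, {11}, {0,1,3,5} are disjoint, each induces a connected subgraph, and every pair is joined by at least one edge of G. Contracting each set to a single vertex therefore yields K_{4} as a minor, and since treewidth is minor-monotone, tw(G) ≥ tw(K_{4}) = 3. Combining the bounds, tw(G) = 3.

3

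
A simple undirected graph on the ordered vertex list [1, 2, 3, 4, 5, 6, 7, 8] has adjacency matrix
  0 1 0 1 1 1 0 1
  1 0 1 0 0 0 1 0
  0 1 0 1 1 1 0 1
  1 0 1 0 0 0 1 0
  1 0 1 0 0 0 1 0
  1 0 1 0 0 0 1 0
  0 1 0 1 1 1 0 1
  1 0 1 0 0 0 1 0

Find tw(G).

3

A width-3 tree decomposition is:
Bags: B1 = {1, 3, 4, 7}  B2 = {1, 3, 7, 8}  B3 = {1, 3, 5, 7}  B4 = {1, 3, 6, 7}  B5 = {1, 2, 3, 7}
Tree: B1–B2, B2–B3, B3–B4, B4–B5
Each bag holds 4 vertices, so the decomposition has width 3, which upper-bounds the treewidth. For the lower bound: the 4 vertex sets {3,4}, {7,8}, {1}, {5} are disjoint, each induces a connected subgraph, and every pair is joined by at least one edge of G. Contracting each set to a single vertex therefore yields K_{4} as a minor, and since treewidth is minor-monotone, tw(G) ≥ tw(K_{4}) = 3. The upper and lower bounds meet at 3, so that is the treewidth.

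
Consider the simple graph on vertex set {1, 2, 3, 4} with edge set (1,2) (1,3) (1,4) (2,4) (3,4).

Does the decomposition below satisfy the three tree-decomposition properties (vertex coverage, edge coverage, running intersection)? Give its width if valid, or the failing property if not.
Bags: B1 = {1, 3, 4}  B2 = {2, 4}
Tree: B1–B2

A tree decomposition must satisfy three properties: every vertex lies in some bag; for every edge, both endpoints lie together in some bag; and for every vertex, the bags containing it form a connected subtree. Here edge (1,2) lies in no bag, so the decomposition is invalid.

No — edge (1,2) lies in no bag.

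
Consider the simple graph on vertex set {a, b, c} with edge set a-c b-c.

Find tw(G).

1

A width-1 tree decomposition is:
Bags: B1 = {b, c}  B2 = {a, c}
Tree: B1–B2
Each bag holds 2 vertices, so the decomposition has width 1, which upper-bounds the treewidth. Since G has at least one edge (e.g. c–b), it is not an edgeless graph, so tw(G) ≥ 1. Combining the bounds, tw(G) = 1.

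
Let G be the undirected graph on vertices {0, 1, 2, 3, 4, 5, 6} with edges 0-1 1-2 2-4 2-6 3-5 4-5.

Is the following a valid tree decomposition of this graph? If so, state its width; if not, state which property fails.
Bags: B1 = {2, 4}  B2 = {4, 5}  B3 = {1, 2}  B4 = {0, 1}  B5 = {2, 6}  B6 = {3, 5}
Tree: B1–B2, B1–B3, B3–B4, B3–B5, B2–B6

Every vertex of G appears in some bag (union = {0, 1, 2, 3, 4, 5, 6}); every edge is covered by a bag; and for each vertex v the set of bags containing v is connected in the bag tree. The decomposition is therefore valid. The largest bag has 2 vertices, so the width is 1.

Yes; width 1.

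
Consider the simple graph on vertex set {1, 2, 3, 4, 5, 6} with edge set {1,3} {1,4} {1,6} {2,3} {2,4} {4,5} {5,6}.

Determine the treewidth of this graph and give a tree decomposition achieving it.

Treewidth 2.
Bags: B1 = {4, 5, 6}  B2 = {1, 4, 6}  B3 = {1, 2, 4}  B4 = {1, 2, 3}
Tree: B1–B2, B2–B3, B3–B4

The largest bag has 3 vertices, giving width 2; this decomposition certifies tw(G) ≤ 2. For the lower bound, G contains the cycle 5–6–1–4–5, so G is not a forest; only forests have treewidth ≤ 1, hence tw(G) ≥ 2. The upper and lower bounds meet at 2, so that is the treewidth.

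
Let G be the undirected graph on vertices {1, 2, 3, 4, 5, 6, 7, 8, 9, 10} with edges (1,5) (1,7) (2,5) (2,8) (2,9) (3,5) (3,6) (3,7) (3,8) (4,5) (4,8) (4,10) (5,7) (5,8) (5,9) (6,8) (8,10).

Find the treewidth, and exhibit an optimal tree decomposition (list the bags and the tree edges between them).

Treewidth 2.
One such decomposition:
Bags: B1 = {4, 8, 10}  B2 = {4, 5, 8}  B3 = {3, 5, 8}  B4 = {3, 5, 7}  B5 = {3, 6, 8}  B6 = {2, 5, 8}  B7 = {2, 5, 9}  B8 = {1, 5, 7}
Tree: B1–B2, B2–B3, B3–B4, B3–B5, B3–B6, B6–B7, B4–B8

Each bag holds 3 vertices, so the decomposition has width 2, which upper-bounds the treewidth. For the lower bound, the 3 vertices {4, 8, 10} are pairwise adjacent, and any tree decomposition puts a clique entirely inside one bag — forcing width ≥ 2. Hence tw(G) = 2 exactly.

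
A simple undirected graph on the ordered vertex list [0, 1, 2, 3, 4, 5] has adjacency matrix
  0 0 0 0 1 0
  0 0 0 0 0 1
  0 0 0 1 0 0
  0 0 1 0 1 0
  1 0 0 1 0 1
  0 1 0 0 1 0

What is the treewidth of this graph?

1

A width-1 tree decomposition is:
Bags: B1 = {0, 4}  B2 = {3, 4}  B3 = {4, 5}  B4 = {1, 5}  B5 = {2, 3}
Tree: B1–B2, B2–B3, B3–B4, B2–B5
Every bag has size at most 2, so the width is 2 − 1 = 1 and tw(G) ≤ 1. Since G has at least one edge (e.g. 4–0), it is not an edgeless graph, so tw(G) ≥ 1. Hence tw(G) = 1 exactly.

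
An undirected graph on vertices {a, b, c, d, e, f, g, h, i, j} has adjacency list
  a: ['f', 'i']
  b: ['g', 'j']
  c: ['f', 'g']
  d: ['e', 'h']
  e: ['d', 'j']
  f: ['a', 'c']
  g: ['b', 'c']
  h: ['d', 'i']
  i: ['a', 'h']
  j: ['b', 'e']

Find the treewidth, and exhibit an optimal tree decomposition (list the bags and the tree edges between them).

Treewidth 2.
One optimal decomposition is:
Bags: B1 = {c, f, g}  B2 = {b, f, g}  B3 = {b, f, j}  B4 = {e, f, j}  B5 = {d, e, f}  B6 = {d, f, h}  B7 = {f, h, i}  B8 = {a, f, i}
Tree: B1–B2, B2–B3, B3–B4, B4–B5, B5–B6, B6–B7, B7–B8

The largest bag has 3 vertices, giving width 2; this decomposition certifies tw(G) ≤ 2. Since f–c–g–b–j–e–d–h–i–a–f is a cycle in G, G is not acyclic. Forests are exactly the graphs of treewidth ≤ 1, so tw(G) ≥ 2. The upper and lower bounds meet at 2, so that is the treewidth.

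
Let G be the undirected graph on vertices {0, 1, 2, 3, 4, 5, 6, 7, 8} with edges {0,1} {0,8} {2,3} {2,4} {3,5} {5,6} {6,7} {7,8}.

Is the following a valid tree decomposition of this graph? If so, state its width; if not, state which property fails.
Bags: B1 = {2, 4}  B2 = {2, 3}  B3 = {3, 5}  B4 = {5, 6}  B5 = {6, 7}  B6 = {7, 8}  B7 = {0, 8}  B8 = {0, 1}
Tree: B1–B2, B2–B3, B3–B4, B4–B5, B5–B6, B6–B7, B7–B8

Vertex coverage: the bags together contain {0, 1, 2, 3, 4, 5, 6, 7, 8}, the full vertex set. Edge coverage: each edge of G has both endpoints in at least one bag. Running intersection: for every vertex, the bags containing it form a connected subtree. All three properties hold, so this is a valid tree decomposition of width max|bag| − 1 = 1, and hence tw(G) ≤ 1.

Yes; width 1.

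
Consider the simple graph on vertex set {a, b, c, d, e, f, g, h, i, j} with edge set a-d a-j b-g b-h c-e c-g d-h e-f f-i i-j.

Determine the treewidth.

A width-2 tree decomposition is:
Bags: B1 = {e, f, i}  B2 = {e, i, j}  B3 = {a, e, j}  B4 = {a, d, e}  B5 = {d, e, h}  B6 = {b, e, h}  B7 = {b, e, g}  B8 = {c, e, g}
Tree: B1–B2, B2–B3, B3–B4, B4–B5, B5–B6, B6–B7, B7–B8
Each bag holds 3 vertices, so the decomposition has width 2, which upper-bounds the treewidth. The edges e–f–i–j–a–d–h–b–g–c–e form a cycle, so G is not a tree and its treewidth is at least 2. Hence tw(G) = 2 exactly.

2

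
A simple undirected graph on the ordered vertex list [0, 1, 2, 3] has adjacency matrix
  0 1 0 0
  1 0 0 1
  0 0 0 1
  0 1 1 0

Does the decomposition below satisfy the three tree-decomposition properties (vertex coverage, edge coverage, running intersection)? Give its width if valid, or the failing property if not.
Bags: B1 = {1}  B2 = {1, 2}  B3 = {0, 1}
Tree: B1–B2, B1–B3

No — vertex 3 appears in no bag.

A tree decomposition must satisfy three properties: every vertex lies in some bag; for every edge, both endpoints lie together in some bag; and for every vertex, the bags containing it form a connected subtree. Here vertex 3 appears in no bag, so the decomposition is invalid.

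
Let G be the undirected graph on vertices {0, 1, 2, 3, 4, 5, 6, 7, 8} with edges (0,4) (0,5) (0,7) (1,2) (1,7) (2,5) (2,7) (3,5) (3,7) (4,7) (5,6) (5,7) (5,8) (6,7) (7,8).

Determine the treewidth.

A width-2 tree decomposition is:
Bags: B1 = {5, 7, 8}  B2 = {2, 5, 7}  B3 = {0, 5, 7}  B4 = {5, 6, 7}  B5 = {0, 4, 7}  B6 = {1, 2, 7}  B7 = {3, 5, 7}
Tree: B1–B2, B2–B3, B1–B4, B3–B5, B2–B6, B4–B7
Each bag holds 3 vertices, so the decomposition has width 2, which upper-bounds the treewidth. Conversely, {1, 2, 7} is a clique of size 3, and the vertices of any clique must share a bag in every tree decomposition; so some bag has ≥ 3 vertices and tw(G) ≥ 2. The upper and lower bounds meet at 2, so that is the treewidth.

2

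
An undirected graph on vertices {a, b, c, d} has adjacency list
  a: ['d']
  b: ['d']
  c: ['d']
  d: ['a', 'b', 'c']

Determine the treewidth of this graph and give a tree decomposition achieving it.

The largest bag has 2 vertices, giving width 1; this decomposition certifies tw(G) ≤ 1. G has an edge, so its treewidth is at least 1. The upper and lower bounds meet at 1, so that is the treewidth.

Treewidth 1.
One optimal decomposition is:
Bags: B1 = {b, d}  B2 = {a, d}  B3 = {c, d}
Tree: B1–B2, B2–B3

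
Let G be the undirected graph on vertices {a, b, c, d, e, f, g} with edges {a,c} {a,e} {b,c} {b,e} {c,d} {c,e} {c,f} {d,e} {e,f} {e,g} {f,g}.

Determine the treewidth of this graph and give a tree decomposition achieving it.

Treewidth 2.
One such decomposition:
Bags: B1 = {b, c, e}  B2 = {c, e, f}  B3 = {a, c, e}  B4 = {e, f, g}  B5 = {c, d, e}
Tree: B1–B2, B1–B3, B2–B4, B3–B5

The largest bag has 3 vertices, giving width 2; this decomposition certifies tw(G) ≤ 2. For the lower bound, the 3 vertices {e, f, g} are pairwise adjacent, and any tree decomposition puts a clique entirely inside one bag — forcing width ≥ 2. Combining the bounds, tw(G) = 2.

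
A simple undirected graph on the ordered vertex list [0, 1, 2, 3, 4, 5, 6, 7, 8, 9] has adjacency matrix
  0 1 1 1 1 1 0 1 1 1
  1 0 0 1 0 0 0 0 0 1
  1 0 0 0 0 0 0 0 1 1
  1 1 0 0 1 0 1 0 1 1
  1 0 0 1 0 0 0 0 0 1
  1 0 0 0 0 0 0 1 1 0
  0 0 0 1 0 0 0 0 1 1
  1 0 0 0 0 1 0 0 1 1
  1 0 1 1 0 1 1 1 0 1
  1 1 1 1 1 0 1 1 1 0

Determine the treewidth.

A width-3 tree decomposition is:
Bags: B1 = {0, 1, 3, 9}  B2 = {0, 3, 8, 9}  B3 = {0, 3, 4, 9}  B4 = {0, 7, 8, 9}  B5 = {3, 6, 8, 9}  B6 = {0, 5, 7, 8}  B7 = {0, 2, 8, 9}
Tree: B1–B2, B1–B3, B2–B4, B2–B5, B4–B6, B2–B7
The largest bag has 4 vertices, giving width 3; this decomposition certifies tw(G) ≤ 3. For the lower bound, the 4 vertices {0, 2, 8, 9} are pairwise adjacent, and any tree decomposition puts a clique entirely inside one bag — forcing width ≥ 3. The upper and lower bounds meet at 3, so that is the treewidth.

3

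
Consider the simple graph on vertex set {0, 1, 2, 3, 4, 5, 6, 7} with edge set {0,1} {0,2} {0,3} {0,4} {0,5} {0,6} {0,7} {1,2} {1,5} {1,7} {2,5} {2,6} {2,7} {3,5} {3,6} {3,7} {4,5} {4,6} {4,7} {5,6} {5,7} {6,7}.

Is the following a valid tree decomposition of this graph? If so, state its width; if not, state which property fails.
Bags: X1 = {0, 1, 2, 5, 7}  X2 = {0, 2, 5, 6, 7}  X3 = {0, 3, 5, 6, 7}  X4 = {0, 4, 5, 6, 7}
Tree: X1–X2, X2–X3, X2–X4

Yes; width 4.

Vertex coverage: the bags together contain {0, 1, 2, 3, 4, 5, 6, 7}, the full vertex set. Edge coverage: each edge of G has both endpoints in at least one bag. Running intersection: for every vertex, the bags containing it form a connected subtree. All three properties hold, so this is a valid tree decomposition of width max|bag| − 1 = 4, and hence tw(G) ≤ 4.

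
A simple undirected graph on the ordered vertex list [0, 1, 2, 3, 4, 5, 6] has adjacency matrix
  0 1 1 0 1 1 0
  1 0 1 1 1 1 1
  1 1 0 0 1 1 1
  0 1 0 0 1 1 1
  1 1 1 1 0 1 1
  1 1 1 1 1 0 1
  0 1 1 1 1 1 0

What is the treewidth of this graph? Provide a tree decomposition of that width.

Treewidth 4.
One such decomposition:
Bags: B1 = {1, 2, 4, 5, 6}  B2 = {1, 3, 4, 5, 6}  B3 = {0, 1, 2, 4, 5}
Tree: B1–B2, B1–B3

The largest bag has 5 vertices, giving width 4; this decomposition certifies tw(G) ≤ 4. Conversely, {0, 1, 2, 4, 5} is a clique of size 5, and the vertices of any clique must share a bag in every tree decomposition; so some bag has ≥ 5 vertices and tw(G) ≥ 4. Therefore the treewidth is 4.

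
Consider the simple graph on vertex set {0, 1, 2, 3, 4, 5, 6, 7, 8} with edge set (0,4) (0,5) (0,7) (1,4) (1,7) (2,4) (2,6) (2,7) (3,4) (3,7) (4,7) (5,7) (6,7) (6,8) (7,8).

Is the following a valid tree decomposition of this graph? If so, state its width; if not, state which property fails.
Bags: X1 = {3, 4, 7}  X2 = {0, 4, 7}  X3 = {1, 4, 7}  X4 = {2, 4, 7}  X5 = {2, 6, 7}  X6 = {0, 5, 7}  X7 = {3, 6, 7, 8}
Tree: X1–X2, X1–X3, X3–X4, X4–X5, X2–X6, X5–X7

No — bags containing vertex 3 are not connected in the tree.

A tree decomposition must satisfy three properties: every vertex lies in some bag; for every edge, both endpoints lie together in some bag; and for every vertex, the bags containing it form a connected subtree. Here bags containing vertex 3 are not connected in the tree, so the decomposition is invalid.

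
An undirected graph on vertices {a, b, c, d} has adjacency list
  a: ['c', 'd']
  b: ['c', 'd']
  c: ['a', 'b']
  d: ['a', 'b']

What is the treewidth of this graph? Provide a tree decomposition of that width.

Treewidth 2.
Bags: B1 = {a, c, d}  B2 = {b, c, d}
Tree: B1–B2

Every bag has size at most 3, so the width is 3 − 1 = 2 and tw(G) ≤ 2. Since c–a–d–b–c is a cycle in G, G is not acyclic. Forests are exactly the graphs of treewidth ≤ 1, so tw(G) ≥ 2. Therefore the treewidth is 2.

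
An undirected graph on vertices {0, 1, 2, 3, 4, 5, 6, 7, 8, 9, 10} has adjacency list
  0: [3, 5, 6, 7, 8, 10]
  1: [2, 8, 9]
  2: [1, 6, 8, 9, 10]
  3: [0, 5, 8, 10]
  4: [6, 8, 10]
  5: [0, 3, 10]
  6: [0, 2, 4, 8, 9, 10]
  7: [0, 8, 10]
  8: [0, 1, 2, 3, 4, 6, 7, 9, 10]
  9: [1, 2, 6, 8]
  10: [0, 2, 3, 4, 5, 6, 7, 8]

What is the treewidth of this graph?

3

A width-3 tree decomposition is:
Bags: B1 = {0, 6, 8, 10}  B2 = {0, 3, 8, 10}  B3 = {2, 6, 8, 10}  B4 = {2, 6, 8, 9}  B5 = {4, 6, 8, 10}  B6 = {1, 2, 8, 9}  B7 = {0, 3, 5, 10}  B8 = {0, 7, 8, 10}
Tree: B1–B2, B1–B3, B3–B4, B1–B5, B4–B6, B2–B7, B1–B8
Every bag has size at most 4, so the width is 4 − 1 = 3 and tw(G) ≤ 3. Conversely, {1, 2, 8, 9} is a clique of size 4, and the vertices of any clique must share a bag in every tree decomposition; so some bag has ≥ 4 vertices and tw(G) ≥ 3. The upper and lower bounds meet at 3, so that is the treewidth.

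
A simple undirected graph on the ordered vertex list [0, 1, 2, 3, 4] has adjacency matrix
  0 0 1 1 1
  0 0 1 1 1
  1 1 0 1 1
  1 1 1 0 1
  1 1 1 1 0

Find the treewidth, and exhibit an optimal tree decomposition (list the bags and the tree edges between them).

The largest bag has 4 vertices, giving width 3; this decomposition certifies tw(G) ≤ 3. On the other hand G contains the 4-clique {0, 2, 3, 4}. A clique must lie in a single bag of any decomposition, so no decomposition can have width below 3. Hence tw(G) = 3 exactly.

Treewidth 3.
Bags: B1 = {0, 2, 3, 4}  B2 = {1, 2, 3, 4}
Tree: B1–B2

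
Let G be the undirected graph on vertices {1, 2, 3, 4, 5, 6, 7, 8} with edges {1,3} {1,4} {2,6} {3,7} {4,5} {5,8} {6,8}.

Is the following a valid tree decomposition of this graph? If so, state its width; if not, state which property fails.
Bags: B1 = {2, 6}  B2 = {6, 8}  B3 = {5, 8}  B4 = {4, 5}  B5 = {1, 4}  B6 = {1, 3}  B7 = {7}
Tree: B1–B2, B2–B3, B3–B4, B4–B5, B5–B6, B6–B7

A tree decomposition must satisfy three properties: every vertex lies in some bag; for every edge, both endpoints lie together in some bag; and for every vertex, the bags containing it form a connected subtree. Here edge (3,7) lies in no bag, so the decomposition is invalid.

No — edge (3,7) lies in no bag.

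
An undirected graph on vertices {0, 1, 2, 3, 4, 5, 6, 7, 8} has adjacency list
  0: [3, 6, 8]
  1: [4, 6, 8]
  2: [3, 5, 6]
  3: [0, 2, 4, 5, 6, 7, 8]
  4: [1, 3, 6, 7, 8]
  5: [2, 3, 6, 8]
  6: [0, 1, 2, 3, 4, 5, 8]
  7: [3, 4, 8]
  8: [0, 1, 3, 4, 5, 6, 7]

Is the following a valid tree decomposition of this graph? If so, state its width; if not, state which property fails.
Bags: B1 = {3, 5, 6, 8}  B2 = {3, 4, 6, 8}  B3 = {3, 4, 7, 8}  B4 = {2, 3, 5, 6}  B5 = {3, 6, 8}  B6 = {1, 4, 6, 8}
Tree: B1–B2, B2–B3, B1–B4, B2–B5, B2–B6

No — vertex 0 appears in no bag.

A tree decomposition must satisfy three properties: every vertex lies in some bag; for every edge, both endpoints lie together in some bag; and for every vertex, the bags containing it form a connected subtree. Here vertex 0 appears in no bag, so the decomposition is invalid.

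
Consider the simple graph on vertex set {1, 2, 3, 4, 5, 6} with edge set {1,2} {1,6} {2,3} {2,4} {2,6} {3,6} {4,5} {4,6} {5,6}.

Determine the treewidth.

2

A width-2 tree decomposition is:
Bags: B1 = {4, 5, 6}  B2 = {2, 4, 6}  B3 = {1, 2, 6}  B4 = {2, 3, 6}
Tree: B1–B2, B2–B3, B2–B4
Every bag has size at most 3, so the width is 3 − 1 = 2 and tw(G) ≤ 2. On the other hand G contains the 3-clique {1, 2, 6}. A clique must lie in a single bag of any decomposition, so no decomposition can have width below 2. Hence tw(G) = 2 exactly.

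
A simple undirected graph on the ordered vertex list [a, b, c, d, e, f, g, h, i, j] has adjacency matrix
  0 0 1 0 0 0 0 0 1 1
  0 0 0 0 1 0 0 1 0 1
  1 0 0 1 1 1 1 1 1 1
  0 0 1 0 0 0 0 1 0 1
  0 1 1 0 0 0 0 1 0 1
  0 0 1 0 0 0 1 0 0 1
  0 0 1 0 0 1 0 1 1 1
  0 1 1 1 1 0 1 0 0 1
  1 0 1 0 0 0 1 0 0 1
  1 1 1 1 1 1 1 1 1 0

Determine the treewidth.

A width-3 tree decomposition is:
Bags: B1 = {c, e, h, j}  B2 = {c, g, h, j}  B3 = {c, f, g, j}  B4 = {c, g, i, j}  B5 = {c, d, h, j}  B6 = {b, e, h, j}  B7 = {a, c, i, j}
Tree: B1–B2, B2–B3, B2–B4, B2–B5, B1–B6, B4–B7
The largest bag has 4 vertices, giving width 3; this decomposition certifies tw(G) ≤ 3. On the other hand G contains the 4-clique {c, d, h, j}. A clique must lie in a single bag of any decomposition, so no decomposition can have width below 3. Hence tw(G) = 3 exactly.

3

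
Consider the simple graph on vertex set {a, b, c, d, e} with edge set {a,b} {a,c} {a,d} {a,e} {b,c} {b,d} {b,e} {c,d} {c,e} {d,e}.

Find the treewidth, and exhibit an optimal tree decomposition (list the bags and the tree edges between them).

Treewidth 4.
One optimal decomposition is:
Bags: B1 = {a, b, c, d, e}
Tree: (single bag)

A single bag containing all 5 vertices is trivially a valid decomposition of width 4. Conversely, {a, b, c, d, e} is a clique of size 5, and the vertices of any clique must share a bag in every tree decomposition; so some bag has ≥ 5 vertices and tw(G) ≥ 4. Therefore the treewidth is 4.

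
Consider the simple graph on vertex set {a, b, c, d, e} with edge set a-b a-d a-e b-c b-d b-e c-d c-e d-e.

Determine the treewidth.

A width-3 tree decomposition is:
Bags: B1 = {b, c, d, e}  B2 = {a, b, d, e}
Tree: B1–B2
Every bag has size at most 4, so the width is 4 − 1 = 3 and tw(G) ≤ 3. For the lower bound, the 4 vertices {b, c, d, e} are pairwise adjacent, and any tree decomposition puts a clique entirely inside one bag — forcing width ≥ 3. Hence tw(G) = 3 exactly.

3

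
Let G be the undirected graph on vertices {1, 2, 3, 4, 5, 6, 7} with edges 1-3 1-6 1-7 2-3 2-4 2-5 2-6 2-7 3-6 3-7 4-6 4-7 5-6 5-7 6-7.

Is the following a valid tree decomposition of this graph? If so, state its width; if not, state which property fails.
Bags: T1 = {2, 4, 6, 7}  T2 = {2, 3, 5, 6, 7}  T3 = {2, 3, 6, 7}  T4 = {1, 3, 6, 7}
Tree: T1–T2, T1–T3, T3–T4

No — bags containing vertex 3 are not connected in the tree.

A tree decomposition must satisfy three properties: every vertex lies in some bag; for every edge, both endpoints lie together in some bag; and for every vertex, the bags containing it form a connected subtree. Here bags containing vertex 3 are not connected in the tree, so the decomposition is invalid.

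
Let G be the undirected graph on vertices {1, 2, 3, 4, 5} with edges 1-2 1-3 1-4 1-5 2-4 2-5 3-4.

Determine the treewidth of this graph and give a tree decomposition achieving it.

Treewidth 2.
One optimal decomposition is:
Bags: B1 = {1, 3, 4}  B2 = {1, 2, 4}  B3 = {1, 2, 5}
Tree: B1–B2, B2–B3

Each bag holds 3 vertices, so the decomposition has width 2, which upper-bounds the treewidth. Conversely, {1, 2, 4} is a clique of size 3, and the vertices of any clique must share a bag in every tree decomposition; so some bag has ≥ 3 vertices and tw(G) ≥ 2. Combining the bounds, tw(G) = 2.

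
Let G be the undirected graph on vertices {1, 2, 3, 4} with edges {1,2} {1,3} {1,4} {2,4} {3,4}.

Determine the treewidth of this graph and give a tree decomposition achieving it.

Every bag has size at most 3, so the width is 3 − 1 = 2 and tw(G) ≤ 2. Conversely, {1, 2, 4} is a clique of size 3, and the vertices of any clique must share a bag in every tree decomposition; so some bag has ≥ 3 vertices and tw(G) ≥ 2. Therefore the treewidth is 2.

Treewidth 2.
One such decomposition:
Bags: B1 = {1, 3, 4}  B2 = {1, 2, 4}
Tree: B1–B2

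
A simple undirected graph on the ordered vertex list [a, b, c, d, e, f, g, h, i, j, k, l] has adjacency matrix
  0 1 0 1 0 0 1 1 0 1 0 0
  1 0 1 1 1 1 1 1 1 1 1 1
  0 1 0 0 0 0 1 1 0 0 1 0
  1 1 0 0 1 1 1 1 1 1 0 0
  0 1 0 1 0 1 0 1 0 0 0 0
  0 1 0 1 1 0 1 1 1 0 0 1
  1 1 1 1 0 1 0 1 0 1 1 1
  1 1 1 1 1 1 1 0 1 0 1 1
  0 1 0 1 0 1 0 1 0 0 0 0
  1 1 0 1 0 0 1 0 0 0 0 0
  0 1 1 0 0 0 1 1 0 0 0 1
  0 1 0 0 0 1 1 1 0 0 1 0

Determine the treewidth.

4

A width-4 tree decomposition is:
Bags: B1 = {b, d, f, g, h}  B2 = {a, b, d, g, h}  B3 = {b, d, e, f, h}  B4 = {b, f, g, h, l}  B5 = {b, d, f, h, i}  B6 = {b, g, h, k, l}  B7 = {a, b, d, g, j}  B8 = {b, c, g, h, k}
Tree: B1–B2, B1–B3, B1–B4, B1–B5, B4–B6, B2–B7, B6–B8
Every bag has size at most 5, so the width is 5 − 1 = 4 and tw(G) ≤ 4. On the other hand G contains the 5-clique {a, b, d, g, j}. A clique must lie in a single bag of any decomposition, so no decomposition can have width below 4. The upper and lower bounds meet at 4, so that is the treewidth.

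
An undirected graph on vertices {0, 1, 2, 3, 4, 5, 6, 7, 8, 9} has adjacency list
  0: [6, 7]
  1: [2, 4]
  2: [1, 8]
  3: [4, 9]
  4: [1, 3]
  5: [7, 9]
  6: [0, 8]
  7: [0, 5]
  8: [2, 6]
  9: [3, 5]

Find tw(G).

2

A width-2 tree decomposition is:
Bags: B1 = {5, 7, 9}  B2 = {3, 7, 9}  B3 = {3, 4, 7}  B4 = {1, 4, 7}  B5 = {1, 2, 7}  B6 = {2, 7, 8}  B7 = {6, 7, 8}  B8 = {0, 6, 7}
Tree: B1–B2, B2–B3, B3–B4, B4–B5, B5–B6, B6–B7, B7–B8
Each bag holds 3 vertices, so the decomposition has width 2, which upper-bounds the treewidth. For the lower bound, G contains the cycle 7–5–9–3–4–1–2–8–6–0–7, so G is not a forest; only forests have treewidth ≤ 1, hence tw(G) ≥ 2. Hence tw(G) = 2 exactly.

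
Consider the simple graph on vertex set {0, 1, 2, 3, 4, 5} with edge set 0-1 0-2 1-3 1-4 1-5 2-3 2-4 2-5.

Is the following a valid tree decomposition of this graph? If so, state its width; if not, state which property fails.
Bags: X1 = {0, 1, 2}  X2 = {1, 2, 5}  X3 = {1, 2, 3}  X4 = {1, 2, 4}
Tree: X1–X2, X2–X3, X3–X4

Vertex coverage: the bags together contain {0, 1, 2, 3, 4, 5}, the full vertex set. Edge coverage: each edge of G has both endpoints in at least one bag. Running intersection: for every vertex, the bags containing it form a connected subtree. All three properties hold, so this is a valid tree decomposition of width max|bag| − 1 = 2, and hence tw(G) ≤ 2.

Yes; width 2.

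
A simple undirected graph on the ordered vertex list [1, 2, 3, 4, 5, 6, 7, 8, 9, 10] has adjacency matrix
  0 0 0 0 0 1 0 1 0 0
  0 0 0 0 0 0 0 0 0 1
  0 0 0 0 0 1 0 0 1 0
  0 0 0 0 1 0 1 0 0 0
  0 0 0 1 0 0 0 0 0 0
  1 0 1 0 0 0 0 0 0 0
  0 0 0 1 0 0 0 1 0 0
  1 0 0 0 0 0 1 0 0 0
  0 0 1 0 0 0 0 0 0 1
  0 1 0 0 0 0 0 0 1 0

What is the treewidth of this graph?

A width-1 tree decomposition is:
Bags: B1 = {4, 5}  B2 = {4, 7}  B3 = {7, 8}  B4 = {1, 8}  B5 = {1, 6}  B6 = {3, 6}  B7 = {3, 9}  B8 = {9, 10}  B9 = {2, 10}
Tree: B1–B2, B2–B3, B3–B4, B4–B5, B5–B6, B6–B7, B7–B8, B8–B9
Each bag holds 2 vertices, so the decomposition has width 1, which upper-bounds the treewidth. Since G has at least one edge (e.g. 5–4), it is not an edgeless graph, so tw(G) ≥ 1. Hence tw(G) = 1 exactly.

1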